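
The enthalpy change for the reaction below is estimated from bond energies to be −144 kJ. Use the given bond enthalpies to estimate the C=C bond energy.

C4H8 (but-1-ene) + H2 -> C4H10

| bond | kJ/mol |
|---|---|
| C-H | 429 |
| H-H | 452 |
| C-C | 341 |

Let D be the C=C bond energy.
Σ(broken) = 2×341 + 8×429 + 1×D + 1×452 = 4566 + D
Σ(formed) = 3×341 + 10×429 = 5313
ΔH = Σ(broken) − Σ(formed) = (4566 + D) − (5313) = −747 + D
Setting this equal to −144 kJ gives D = 603 kJ/mol.

D(C=C) ≈ 603 kJ/mol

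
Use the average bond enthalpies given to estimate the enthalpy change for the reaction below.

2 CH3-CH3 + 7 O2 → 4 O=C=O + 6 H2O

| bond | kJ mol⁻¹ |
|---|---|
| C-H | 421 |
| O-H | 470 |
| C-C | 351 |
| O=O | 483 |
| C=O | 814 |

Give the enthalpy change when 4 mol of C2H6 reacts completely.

ΔH = −6034 kJ

Bonds broken (reactants):
  C-C: 2 × 351 = 702
  C-H: 12 × 421 = 5052
  O=O: 7 × 483 = 3381
  Σ(broken) = 9135 kJ
Bonds formed (products):
  C=O: 8 × 814 = 6512
  O-H: 12 × 470 = 5640
  Σ(formed) = 12152 kJ
ΔH = Σ(broken) − Σ(formed) = 9135 − 12152 = −3017 kJ
For 2× the reaction as written: 2 × (−3017) = −6034 kJ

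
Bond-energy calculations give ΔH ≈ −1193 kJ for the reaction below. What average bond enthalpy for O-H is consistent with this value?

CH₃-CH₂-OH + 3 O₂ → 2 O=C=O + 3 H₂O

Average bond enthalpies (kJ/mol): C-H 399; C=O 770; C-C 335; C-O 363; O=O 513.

D(O-H) ≈ 469 kJ/mol

Let D be the O-H bond energy.
Σ(broken) = 1×335 + 5×399 + 1×363 + 1×D + 3×513 = 4232 + D
Σ(formed) = 4×770 + 6×D = 3080 + 6D
ΔH = Σ(broken) − Σ(formed) = (4232 + D) − (3080 + 6D) = +1152 − 5D
Setting this equal to −1193 kJ gives 5D = 2345, so D = 469 kJ/mol.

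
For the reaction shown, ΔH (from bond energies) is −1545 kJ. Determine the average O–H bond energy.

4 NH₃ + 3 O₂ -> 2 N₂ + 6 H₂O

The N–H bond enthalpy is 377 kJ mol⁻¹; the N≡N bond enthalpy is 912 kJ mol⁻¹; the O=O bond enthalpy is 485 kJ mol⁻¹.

Let D be the O–H bond energy.
Σ(broken) = 12×377 + 3×485 = 5979
Σ(formed) = 2×912 + 12×D = 1824 + 12D
ΔH = Σ(broken) − Σ(formed) = (5979) − (1824 + 12D) = +4155 − 12D
Setting this equal to −1545 kJ gives 12D = 5700, so D = 475 kJ/mol.

D(O–H) ≈ 475 kJ/mol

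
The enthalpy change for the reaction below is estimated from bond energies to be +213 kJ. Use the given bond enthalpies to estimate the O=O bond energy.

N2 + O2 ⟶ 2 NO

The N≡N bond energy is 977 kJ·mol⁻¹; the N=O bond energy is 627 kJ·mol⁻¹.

Let D be the O=O bond energy.
Σ(broken) = 1×977 + 1×D = 977 + D
Σ(formed) = 2×627 = 1254
ΔH = Σ(broken) − Σ(formed) = (977 + D) − (1254) = −277 + D
Setting this equal to +213 kJ gives D = 490 kJ/mol.

D(O=O) ≈ 490 kJ/mol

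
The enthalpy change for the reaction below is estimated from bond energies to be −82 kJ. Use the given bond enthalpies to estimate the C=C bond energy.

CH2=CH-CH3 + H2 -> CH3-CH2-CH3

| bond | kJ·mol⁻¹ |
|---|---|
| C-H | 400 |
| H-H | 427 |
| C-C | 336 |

D(C=C) ≈ 627 kJ/mol

Let D be the C=C bond energy.
Σ(broken) = 1×336 + 6×400 + 1×D + 1×427 = 3163 + D
Σ(formed) = 2×336 + 8×400 = 3872
ΔH = Σ(broken) − Σ(formed) = (3163 + D) − (3872) = −709 + D
Setting this equal to −82 kJ gives D = 627 kJ/mol.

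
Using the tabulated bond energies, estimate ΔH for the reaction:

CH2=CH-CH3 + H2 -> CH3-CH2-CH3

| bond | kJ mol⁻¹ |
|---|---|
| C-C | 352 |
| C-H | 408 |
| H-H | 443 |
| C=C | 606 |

Bonds broken (reactants):
  C-C: 1 × 352 = 352
  C-H: 6 × 408 = 2448
  C=C: 1 × 606 = 606
  H-H: 1 × 443 = 443
  Σ(broken) = 3849 kJ
Bonds formed (products):
  C-C: 2 × 352 = 704
  C-H: 8 × 408 = 3264
  Σ(formed) = 3968 kJ
ΔH = Σ(broken) − Σ(formed) = 3849 − 3968 = −119 kJ

ΔH ≈ −119 kJ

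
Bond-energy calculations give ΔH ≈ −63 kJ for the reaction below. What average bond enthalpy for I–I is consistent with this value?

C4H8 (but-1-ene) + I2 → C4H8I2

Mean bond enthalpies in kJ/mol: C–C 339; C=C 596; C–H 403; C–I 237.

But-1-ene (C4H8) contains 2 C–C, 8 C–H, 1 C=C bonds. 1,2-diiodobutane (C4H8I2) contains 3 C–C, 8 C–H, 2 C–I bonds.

Let D be the I–I bond energy.
Σ(broken) = 2×339 + 8×403 + 1×596 + 1×D = 4498 + D
Σ(formed) = 3×339 + 8×403 + 2×237 = 4715
ΔH = Σ(broken) − Σ(formed) = (4498 + D) − (4715) = −217 + D
Setting this equal to −63 kJ gives D = 154 kJ/mol.

D(I–I) ≈ 154 kJ/mol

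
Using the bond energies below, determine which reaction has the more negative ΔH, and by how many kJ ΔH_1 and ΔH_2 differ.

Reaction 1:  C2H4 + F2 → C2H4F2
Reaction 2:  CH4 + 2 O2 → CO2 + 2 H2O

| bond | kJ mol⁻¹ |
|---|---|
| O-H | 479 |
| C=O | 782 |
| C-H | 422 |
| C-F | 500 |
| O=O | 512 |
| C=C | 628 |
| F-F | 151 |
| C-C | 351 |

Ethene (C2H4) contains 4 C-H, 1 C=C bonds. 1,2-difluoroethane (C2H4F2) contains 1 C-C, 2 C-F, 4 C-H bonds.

Reaction 1:
  Bonds broken (reactants):
    C-H: 4 × 422 = 1688
    C=C: 1 × 628 = 628
    F-F: 1 × 151 = 151
    Σ(broken) = 2467 kJ
  Bonds formed (products):
    C-C: 1 × 351 = 351
    C-F: 2 × 500 = 1000
    C-H: 4 × 422 = 1688
    Σ(formed) = 3039 kJ
  ΔH_1 = 2467 − 3039 = −572 kJ
Reaction 2:
  Bonds broken (reactants):
    C-H: 4 × 422 = 1688
    O=O: 2 × 512 = 1024
    Σ(broken) = 2712 kJ
  Bonds formed (products):
    C=O: 2 × 782 = 1564
    O-H: 4 × 479 = 1916
    Σ(formed) = 3480 kJ
  ΔH_2 = 2712 − 3480 = −768 kJ
ΔH_1 − ΔH_2 = +196 kJ, so reaction 2 has the more negative ΔH; |ΔH_1 − ΔH_2| = 196 kJ.

Reaction 2, by 196 kJ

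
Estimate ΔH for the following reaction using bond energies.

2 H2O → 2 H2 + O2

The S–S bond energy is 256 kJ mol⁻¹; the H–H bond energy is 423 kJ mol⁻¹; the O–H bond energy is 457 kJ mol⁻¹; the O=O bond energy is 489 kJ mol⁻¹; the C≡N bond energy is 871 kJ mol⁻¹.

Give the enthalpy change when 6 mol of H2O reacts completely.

Bonds broken (reactants):
  O–H: 4 × 457 = 1828
  Σ(broken) = 1828 kJ
Bonds formed (products):
  H–H: 2 × 423 = 846
  O=O: 1 × 489 = 489
  Σ(formed) = 1335 kJ
ΔH = Σ(broken) − Σ(formed) = 1828 − 1335 = +493 kJ
For 3× the reaction as written: 3 × (+493) = +1479 kJ

ΔH = +1479 kJ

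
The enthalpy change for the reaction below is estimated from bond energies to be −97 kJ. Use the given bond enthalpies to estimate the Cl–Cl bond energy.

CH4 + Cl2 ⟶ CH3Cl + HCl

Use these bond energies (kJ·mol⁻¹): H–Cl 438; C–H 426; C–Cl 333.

D(Cl–Cl) ≈ 248 kJ/mol

Let D be the Cl–Cl bond energy.
Σ(broken) = 4×426 + 1×D = 1704 + D
Σ(formed) = 1×333 + 3×426 + 1×438 = 2049
ΔH = Σ(broken) − Σ(formed) = (1704 + D) − (2049) = −345 + D
Setting this equal to −97 kJ gives D = 248 kJ/mol.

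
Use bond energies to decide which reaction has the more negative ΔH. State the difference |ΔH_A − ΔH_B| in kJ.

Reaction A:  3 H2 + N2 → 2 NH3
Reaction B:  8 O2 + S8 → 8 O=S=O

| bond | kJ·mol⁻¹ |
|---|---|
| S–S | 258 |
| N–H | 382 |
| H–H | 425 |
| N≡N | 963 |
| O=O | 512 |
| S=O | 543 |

Reaction B, by 2474 kJ

Reaction A:
  Bonds broken (reactants):
    H–H: 3 × 425 = 1275
    N≡N: 1 × 963 = 963
    Σ(broken) = 2238 kJ
  Bonds formed (products):
    N–H: 6 × 382 = 2292
    Σ(formed) = 2292 kJ
  ΔH_A = 2238 − 2292 = −54 kJ
Reaction B:
  Bonds broken (reactants):
    O=O: 8 × 512 = 4096
    S–S: 8 × 258 = 2064
    Σ(broken) = 6160 kJ
  Bonds formed (products):
    S=O: 16 × 543 = 8688
    Σ(formed) = 8688 kJ
  ΔH_B = 6160 − 8688 = −2528 kJ
ΔH_A − ΔH_B = +2474 kJ, so reaction B has the more negative ΔH; |ΔH_A − ΔH_B| = 2474 kJ.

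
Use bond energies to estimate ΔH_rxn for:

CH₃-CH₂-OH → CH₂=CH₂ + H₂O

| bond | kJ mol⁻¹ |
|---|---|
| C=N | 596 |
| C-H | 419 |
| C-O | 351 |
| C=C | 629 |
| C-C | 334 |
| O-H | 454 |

Bonds broken (reactants):
  C-C: 1 × 334 = 334
  C-H: 5 × 419 = 2095
  C-O: 1 × 351 = 351
  O-H: 1 × 454 = 454
  Σ(broken) = 3234 kJ
Bonds formed (products):
  C-H: 4 × 419 = 1676
  C=C: 1 × 629 = 629
  O-H: 2 × 454 = 908
  Σ(formed) = 3213 kJ
ΔH = Σ(broken) − Σ(formed) = 3234 − 3213 = +21 kJ

ΔH ≈ +21 kJ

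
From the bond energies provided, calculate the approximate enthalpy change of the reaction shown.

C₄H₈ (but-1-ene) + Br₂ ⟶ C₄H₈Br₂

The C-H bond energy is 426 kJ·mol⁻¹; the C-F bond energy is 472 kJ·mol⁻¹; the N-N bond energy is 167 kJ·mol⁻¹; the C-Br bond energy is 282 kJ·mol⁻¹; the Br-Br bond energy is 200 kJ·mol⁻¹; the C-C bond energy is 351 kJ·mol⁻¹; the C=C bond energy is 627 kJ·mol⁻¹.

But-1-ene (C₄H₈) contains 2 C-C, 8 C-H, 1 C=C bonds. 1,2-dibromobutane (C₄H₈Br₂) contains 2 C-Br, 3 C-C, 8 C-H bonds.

ΔH ≈ −88 kJ

Bonds broken (reactants):
  Br-Br: 1 × 200 = 200
  C-C: 2 × 351 = 702
  C-H: 8 × 426 = 3408
  C=C: 1 × 627 = 627
  Σ(broken) = 4937 kJ
Bonds formed (products):
  C-Br: 2 × 282 = 564
  C-C: 3 × 351 = 1053
  C-H: 8 × 426 = 3408
  Σ(formed) = 5025 kJ
ΔH = Σ(broken) − Σ(formed) = 4937 − 5025 = −88 kJ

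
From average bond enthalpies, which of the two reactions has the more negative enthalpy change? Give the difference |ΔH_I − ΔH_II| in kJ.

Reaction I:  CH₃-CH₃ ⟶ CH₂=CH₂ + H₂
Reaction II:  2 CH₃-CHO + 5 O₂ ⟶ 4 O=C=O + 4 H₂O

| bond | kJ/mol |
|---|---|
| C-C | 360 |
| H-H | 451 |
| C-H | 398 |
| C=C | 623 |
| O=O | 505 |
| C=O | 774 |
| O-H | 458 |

Reaction I:
  Bonds broken (reactants):
    C-C: 1 × 360 = 360
    C-H: 6 × 398 = 2388
    Σ(broken) = 2748 kJ
  Bonds formed (products):
    C-H: 4 × 398 = 1592
    C=C: 1 × 623 = 623
    H-H: 1 × 451 = 451
    Σ(formed) = 2666 kJ
  ΔH_I = 2748 − 2666 = +82 kJ
Reaction II:
  Bonds broken (reactants):
    C-C: 2 × 360 = 720
    C-H: 8 × 398 = 3184
    C=O: 2 × 774 = 1548
    O=O: 5 × 505 = 2525
    Σ(broken) = 7977 kJ
  Bonds formed (products):
    C=O: 8 × 774 = 6192
    O-H: 8 × 458 = 3664
    Σ(formed) = 9856 kJ
  ΔH_II = 7977 − 9856 = −1879 kJ
ΔH_I − ΔH_II = +1961 kJ, so reaction II has the more negative ΔH; |ΔH_I − ΔH_II| = 1961 kJ.

Reaction II, by 1961 kJ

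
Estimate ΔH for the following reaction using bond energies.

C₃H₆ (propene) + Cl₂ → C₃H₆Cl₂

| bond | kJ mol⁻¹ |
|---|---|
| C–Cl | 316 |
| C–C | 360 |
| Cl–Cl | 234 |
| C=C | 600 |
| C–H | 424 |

Bonds broken (reactants):
  C–C: 1 × 360 = 360
  C–H: 6 × 424 = 2544
  C=C: 1 × 600 = 600
  Cl–Cl: 1 × 234 = 234
  Σ(broken) = 3738 kJ
Bonds formed (products):
  C–C: 2 × 360 = 720
  C–Cl: 2 × 316 = 632
  C–H: 6 × 424 = 2544
  Σ(formed) = 3896 kJ
ΔH = Σ(broken) − Σ(formed) = 3738 − 3896 = −158 kJ

ΔH ≈ −158 kJ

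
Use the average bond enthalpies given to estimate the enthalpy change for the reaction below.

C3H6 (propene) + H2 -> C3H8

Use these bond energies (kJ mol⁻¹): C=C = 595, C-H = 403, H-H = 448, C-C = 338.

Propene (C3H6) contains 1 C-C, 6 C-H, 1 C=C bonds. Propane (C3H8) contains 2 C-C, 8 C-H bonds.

ΔH ≈ −101 kJ

Bonds broken (reactants):
  C-C: 1 × 338 = 338
  C-H: 6 × 403 = 2418
  C=C: 1 × 595 = 595
  H-H: 1 × 448 = 448
  Σ(broken) = 3799 kJ
Bonds formed (products):
  C-C: 2 × 338 = 676
  C-H: 8 × 403 = 3224
  Σ(formed) = 3900 kJ
ΔH = Σ(broken) − Σ(formed) = 3799 − 3900 = −101 kJ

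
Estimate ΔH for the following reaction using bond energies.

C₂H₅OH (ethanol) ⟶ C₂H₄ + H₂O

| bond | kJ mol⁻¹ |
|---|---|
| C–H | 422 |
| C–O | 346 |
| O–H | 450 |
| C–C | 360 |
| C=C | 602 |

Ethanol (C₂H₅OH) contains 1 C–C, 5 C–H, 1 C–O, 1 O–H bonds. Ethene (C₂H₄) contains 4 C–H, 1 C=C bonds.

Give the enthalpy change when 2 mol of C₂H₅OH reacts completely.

ΔH = +152 kJ

Bonds broken (reactants):
  C–C: 1 × 360 = 360
  C–H: 5 × 422 = 2110
  C–O: 1 × 346 = 346
  O–H: 1 × 450 = 450
  Σ(broken) = 3266 kJ
Bonds formed (products):
  C–H: 4 × 422 = 1688
  C=C: 1 × 602 = 602
  O–H: 2 × 450 = 900
  Σ(formed) = 3190 kJ
ΔH = Σ(broken) − Σ(formed) = 3266 − 3190 = +76 kJ
For 2× the reaction as written: 2 × (+76) = +152 kJ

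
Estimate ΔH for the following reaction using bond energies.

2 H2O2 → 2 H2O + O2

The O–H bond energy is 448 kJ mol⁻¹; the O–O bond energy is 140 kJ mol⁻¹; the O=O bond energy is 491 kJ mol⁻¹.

ΔH ≈ −211 kJ

Bonds broken (reactants):
  O–H: 4 × 448 = 1792
  O–O: 2 × 140 = 280
  Σ(broken) = 2072 kJ
Bonds formed (products):
  O–H: 4 × 448 = 1792
  O=O: 1 × 491 = 491
  Σ(formed) = 2283 kJ
ΔH = Σ(broken) − Σ(formed) = 2072 − 2283 = −211 kJ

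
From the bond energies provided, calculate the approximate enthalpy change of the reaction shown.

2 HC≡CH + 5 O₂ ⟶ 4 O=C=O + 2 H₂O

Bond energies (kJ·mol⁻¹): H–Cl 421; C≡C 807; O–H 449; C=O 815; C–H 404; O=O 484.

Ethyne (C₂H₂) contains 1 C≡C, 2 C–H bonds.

Bonds broken (reactants):
  C≡C: 2 × 807 = 1614
  C–H: 4 × 404 = 1616
  O=O: 5 × 484 = 2420
  Σ(broken) = 5650 kJ
Bonds formed (products):
  C=O: 8 × 815 = 6520
  O–H: 4 × 449 = 1796
  Σ(formed) = 8316 kJ
ΔH = Σ(broken) − Σ(formed) = 5650 − 8316 = −2666 kJ

ΔH ≈ −2666 kJ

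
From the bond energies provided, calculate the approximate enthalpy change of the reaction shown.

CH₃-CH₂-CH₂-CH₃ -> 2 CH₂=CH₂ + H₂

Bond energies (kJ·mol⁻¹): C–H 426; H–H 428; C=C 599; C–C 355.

Bonds broken (reactants):
  C–C: 3 × 355 = 1065
  C–H: 10 × 426 = 4260
  Σ(broken) = 5325 kJ
Bonds formed (products):
  C–H: 8 × 426 = 3408
  C=C: 2 × 599 = 1198
  H–H: 1 × 428 = 428
  Σ(formed) = 5034 kJ
ΔH = Σ(broken) − Σ(formed) = 5325 − 5034 = +291 kJ

ΔH ≈ +291 kJ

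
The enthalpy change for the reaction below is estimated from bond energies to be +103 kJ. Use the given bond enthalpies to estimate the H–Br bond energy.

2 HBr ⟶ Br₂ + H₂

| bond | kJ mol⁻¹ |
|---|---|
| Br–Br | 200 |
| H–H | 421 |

D(H–Br) ≈ 362 kJ/mol

Let D be the H–Br bond energy.
Σ(broken) = 2×D = 2D
Σ(formed) = 1×200 + 1×421 = 621
ΔH = Σ(broken) − Σ(formed) = (2D) − (621) = −621 + 2D
Setting this equal to +103 kJ gives 2D = 724, so D = 362 kJ/mol.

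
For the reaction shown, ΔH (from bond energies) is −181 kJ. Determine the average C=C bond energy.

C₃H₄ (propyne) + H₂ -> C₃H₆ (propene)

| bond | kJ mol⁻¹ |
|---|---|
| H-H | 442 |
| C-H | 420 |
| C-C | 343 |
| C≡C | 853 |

D(C=C) ≈ 636 kJ/mol

Let D be the C=C bond energy.
Σ(broken) = 1×853 + 1×343 + 4×420 + 1×442 = 3318
Σ(formed) = 1×343 + 6×420 + 1×D = 2863 + D
ΔH = Σ(broken) − Σ(formed) = (3318) − (2863 + D) = +455 − D
Setting this equal to −181 kJ gives D = 636 kJ/mol.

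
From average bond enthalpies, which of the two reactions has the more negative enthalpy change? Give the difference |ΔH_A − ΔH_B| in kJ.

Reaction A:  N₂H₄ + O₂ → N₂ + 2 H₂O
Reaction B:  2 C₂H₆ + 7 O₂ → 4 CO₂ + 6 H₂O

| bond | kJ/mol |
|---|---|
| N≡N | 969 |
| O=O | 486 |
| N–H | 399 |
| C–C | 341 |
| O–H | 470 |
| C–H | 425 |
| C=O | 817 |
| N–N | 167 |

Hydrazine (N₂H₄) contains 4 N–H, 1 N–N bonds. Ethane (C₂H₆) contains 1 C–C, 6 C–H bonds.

Reaction A:
  Bonds broken (reactants):
    N–H: 4 × 399 = 1596
    N–N: 1 × 167 = 167
    O=O: 1 × 486 = 486
    Σ(broken) = 2249 kJ
  Bonds formed (products):
    N≡N: 1 × 969 = 969
    O–H: 4 × 470 = 1880
    Σ(formed) = 2849 kJ
  ΔH_A = 2249 − 2849 = −600 kJ
Reaction B:
  Bonds broken (reactants):
    C–C: 2 × 341 = 682
    C–H: 12 × 425 = 5100
    O=O: 7 × 486 = 3402
    Σ(broken) = 9184 kJ
  Bonds formed (products):
    C=O: 8 × 817 = 6536
    O–H: 12 × 470 = 5640
    Σ(formed) = 12176 kJ
  ΔH_B = 9184 − 12176 = −2992 kJ
ΔH_A − ΔH_B = +2392 kJ, so reaction B has the more negative ΔH; |ΔH_A − ΔH_B| = 2392 kJ.

Reaction B, by 2392 kJ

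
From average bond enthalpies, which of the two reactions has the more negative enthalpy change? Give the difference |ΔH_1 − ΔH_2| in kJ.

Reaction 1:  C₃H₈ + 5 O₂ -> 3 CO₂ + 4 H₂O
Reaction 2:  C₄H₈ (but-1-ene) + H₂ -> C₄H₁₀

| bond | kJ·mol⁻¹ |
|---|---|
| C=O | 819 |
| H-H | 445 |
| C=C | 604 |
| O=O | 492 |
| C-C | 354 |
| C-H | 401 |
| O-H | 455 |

Reaction 1, by 2071 kJ

Reaction 1:
  Bonds broken (reactants):
    C-C: 2 × 354 = 708
    C-H: 8 × 401 = 3208
    O=O: 5 × 492 = 2460
    Σ(broken) = 6376 kJ
  Bonds formed (products):
    C=O: 6 × 819 = 4914
    O-H: 8 × 455 = 3640
    Σ(formed) = 8554 kJ
  ΔH_1 = 6376 − 8554 = −2178 kJ
Reaction 2:
  Bonds broken (reactants):
    C-C: 2 × 354 = 708
    C-H: 8 × 401 = 3208
    C=C: 1 × 604 = 604
    H-H: 1 × 445 = 445
    Σ(broken) = 4965 kJ
  Bonds formed (products):
    C-C: 3 × 354 = 1062
    C-H: 10 × 401 = 4010
    Σ(formed) = 5072 kJ
  ΔH_2 = 4965 − 5072 = −107 kJ
ΔH_1 − ΔH_2 = −2071 kJ, so reaction 1 has the more negative ΔH; |ΔH_1 − ΔH_2| = 2071 kJ.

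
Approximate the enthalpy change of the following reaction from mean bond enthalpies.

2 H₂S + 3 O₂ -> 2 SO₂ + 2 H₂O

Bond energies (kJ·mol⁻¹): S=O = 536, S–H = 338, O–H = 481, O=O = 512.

ΔH ≈ −1180 kJ

Bonds broken (reactants):
  O=O: 3 × 512 = 1536
  S–H: 4 × 338 = 1352
  Σ(broken) = 2888 kJ
Bonds formed (products):
  O–H: 4 × 481 = 1924
  S=O: 4 × 536 = 2144
  Σ(formed) = 4068 kJ
ΔH = Σ(broken) − Σ(formed) = 2888 − 4068 = −1180 kJ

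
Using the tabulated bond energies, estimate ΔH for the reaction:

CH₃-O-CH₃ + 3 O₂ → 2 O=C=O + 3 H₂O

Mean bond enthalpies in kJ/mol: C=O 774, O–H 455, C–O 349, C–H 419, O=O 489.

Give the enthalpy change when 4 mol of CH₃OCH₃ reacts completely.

ΔH = −4588 kJ

Bonds broken (reactants):
  C–H: 6 × 419 = 2514
  C–O: 2 × 349 = 698
  O=O: 3 × 489 = 1467
  Σ(broken) = 4679 kJ
Bonds formed (products):
  C=O: 4 × 774 = 3096
  O–H: 6 × 455 = 2730
  Σ(formed) = 5826 kJ
ΔH = Σ(broken) − Σ(formed) = 4679 − 5826 = −1147 kJ
For 4× the reaction as written: 4 × (−1147) = −4588 kJ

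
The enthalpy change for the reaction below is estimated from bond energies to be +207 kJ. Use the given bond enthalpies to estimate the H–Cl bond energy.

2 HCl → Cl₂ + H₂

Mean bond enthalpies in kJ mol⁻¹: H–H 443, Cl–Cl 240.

D(H–Cl) ≈ 445 kJ/mol

Let D be the H–Cl bond energy.
Σ(broken) = 2×D = 2D
Σ(formed) = 1×240 + 1×443 = 683
ΔH = Σ(broken) − Σ(formed) = (2D) − (683) = −683 + 2D
Setting this equal to +207 kJ gives 2D = 890, so D = 445 kJ/mol.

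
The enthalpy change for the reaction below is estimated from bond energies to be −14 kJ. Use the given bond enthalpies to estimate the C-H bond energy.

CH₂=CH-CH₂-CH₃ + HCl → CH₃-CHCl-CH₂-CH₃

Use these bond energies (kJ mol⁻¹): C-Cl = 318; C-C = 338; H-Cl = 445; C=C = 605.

D(C-H) ≈ 408 kJ/mol

Let D be the C-H bond energy.
Σ(broken) = 2×338 + 8×D + 1×605 + 1×445 = 1726 + 8D
Σ(formed) = 3×338 + 1×318 + 9×D = 1332 + 9D
ΔH = Σ(broken) − Σ(formed) = (1726 + 8D) − (1332 + 9D) = +394 − D
Setting this equal to −14 kJ gives D = 408 kJ/mol.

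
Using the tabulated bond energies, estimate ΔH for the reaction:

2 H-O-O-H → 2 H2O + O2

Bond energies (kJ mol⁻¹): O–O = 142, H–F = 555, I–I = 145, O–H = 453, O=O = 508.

Bonds broken (reactants):
  O–H: 4 × 453 = 1812
  O–O: 2 × 142 = 284
  Σ(broken) = 2096 kJ
Bonds formed (products):
  O–H: 4 × 453 = 1812
  O=O: 1 × 508 = 508
  Σ(formed) = 2320 kJ
ΔH = Σ(broken) − Σ(formed) = 2096 − 2320 = −224 kJ

ΔH ≈ −224 kJ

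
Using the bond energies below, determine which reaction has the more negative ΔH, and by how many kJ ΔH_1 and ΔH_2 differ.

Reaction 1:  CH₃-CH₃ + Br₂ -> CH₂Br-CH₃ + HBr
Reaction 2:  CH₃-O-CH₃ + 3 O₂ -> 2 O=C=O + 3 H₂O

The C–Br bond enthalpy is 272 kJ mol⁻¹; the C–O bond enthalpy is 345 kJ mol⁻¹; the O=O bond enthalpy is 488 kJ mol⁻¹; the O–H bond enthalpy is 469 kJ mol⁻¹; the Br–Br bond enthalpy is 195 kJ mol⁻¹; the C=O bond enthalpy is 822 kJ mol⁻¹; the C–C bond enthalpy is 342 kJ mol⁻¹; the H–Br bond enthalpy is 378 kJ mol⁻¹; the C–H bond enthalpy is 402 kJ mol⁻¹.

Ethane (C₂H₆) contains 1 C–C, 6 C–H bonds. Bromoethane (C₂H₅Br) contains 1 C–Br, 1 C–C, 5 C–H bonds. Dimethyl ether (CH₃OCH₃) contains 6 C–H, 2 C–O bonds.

Reaction 2, by 1483 kJ

Reaction 1:
  Bonds broken (reactants):
    Br–Br: 1 × 195 = 195
    C–C: 1 × 342 = 342
    C–H: 6 × 402 = 2412
    Σ(broken) = 2949 kJ
  Bonds formed (products):
    C–Br: 1 × 272 = 272
    C–C: 1 × 342 = 342
    C–H: 5 × 402 = 2010
    H–Br: 1 × 378 = 378
    Σ(formed) = 3002 kJ
  ΔH_1 = 2949 − 3002 = −53 kJ
Reaction 2:
  Bonds broken (reactants):
    C–H: 6 × 402 = 2412
    C–O: 2 × 345 = 690
    O=O: 3 × 488 = 1464
    Σ(broken) = 4566 kJ
  Bonds formed (products):
    C=O: 4 × 822 = 3288
    O–H: 6 × 469 = 2814
    Σ(formed) = 6102 kJ
  ΔH_2 = 4566 − 6102 = −1536 kJ
ΔH_1 − ΔH_2 = +1483 kJ, so reaction 2 has the more negative ΔH; |ΔH_1 − ΔH_2| = 1483 kJ.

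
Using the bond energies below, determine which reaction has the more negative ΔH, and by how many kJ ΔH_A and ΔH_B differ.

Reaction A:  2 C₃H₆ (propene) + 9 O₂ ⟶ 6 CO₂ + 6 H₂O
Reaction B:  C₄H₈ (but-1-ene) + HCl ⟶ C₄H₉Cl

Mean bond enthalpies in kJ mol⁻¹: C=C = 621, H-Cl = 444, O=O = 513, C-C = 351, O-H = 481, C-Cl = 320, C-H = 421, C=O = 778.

Reaction A:
  Bonds broken (reactants):
    C-C: 2 × 351 = 702
    C-H: 12 × 421 = 5052
    C=C: 2 × 621 = 1242
    O=O: 9 × 513 = 4617
    Σ(broken) = 11613 kJ
  Bonds formed (products):
    C=O: 12 × 778 = 9336
    O-H: 12 × 481 = 5772
    Σ(formed) = 15108 kJ
  ΔH_A = 11613 − 15108 = −3495 kJ
Reaction B:
  Bonds broken (reactants):
    C-C: 2 × 351 = 702
    C-H: 8 × 421 = 3368
    C=C: 1 × 621 = 621
    H-Cl: 1 × 444 = 444
    Σ(broken) = 5135 kJ
  Bonds formed (products):
    C-C: 3 × 351 = 1053
    C-Cl: 1 × 320 = 320
    C-H: 9 × 421 = 3789
    Σ(formed) = 5162 kJ
  ΔH_B = 5135 − 5162 = −27 kJ
ΔH_A − ΔH_B = −3468 kJ, so reaction A has the more negative ΔH; |ΔH_A − ΔH_B| = 3468 kJ.

Reaction A, by 3468 kJ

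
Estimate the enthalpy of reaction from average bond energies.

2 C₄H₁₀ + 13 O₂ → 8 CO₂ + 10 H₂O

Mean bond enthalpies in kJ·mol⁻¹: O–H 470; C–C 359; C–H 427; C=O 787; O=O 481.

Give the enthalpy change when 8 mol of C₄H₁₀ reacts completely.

Bonds broken (reactants):
  C–C: 6 × 359 = 2154
  C–H: 20 × 427 = 8540
  O=O: 13 × 481 = 6253
  Σ(broken) = 16947 kJ
Bonds formed (products):
  C=O: 16 × 787 = 12592
  O–H: 20 × 470 = 9400
  Σ(formed) = 21992 kJ
ΔH = Σ(broken) − Σ(formed) = 16947 − 21992 = −5045 kJ
For 4× the reaction as written: 4 × (−5045) = −20180 kJ

ΔH = −20180 kJ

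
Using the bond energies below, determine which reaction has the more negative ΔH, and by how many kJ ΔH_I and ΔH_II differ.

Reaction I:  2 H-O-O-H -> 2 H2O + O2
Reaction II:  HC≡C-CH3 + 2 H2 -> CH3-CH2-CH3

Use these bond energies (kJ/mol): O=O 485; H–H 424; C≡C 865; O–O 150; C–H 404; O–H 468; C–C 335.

Reaction II, by 53 kJ

Reaction I:
  Bonds broken (reactants):
    O–H: 4 × 468 = 1872
    O–O: 2 × 150 = 300
    Σ(broken) = 2172 kJ
  Bonds formed (products):
    O–H: 4 × 468 = 1872
    O=O: 1 × 485 = 485
    Σ(formed) = 2357 kJ
  ΔH_I = 2172 − 2357 = −185 kJ
Reaction II:
  Bonds broken (reactants):
    C≡C: 1 × 865 = 865
    C–C: 1 × 335 = 335
    C–H: 4 × 404 = 1616
    H–H: 2 × 424 = 848
    Σ(broken) = 3664 kJ
  Bonds formed (products):
    C–C: 2 × 335 = 670
    C–H: 8 × 404 = 3232
    Σ(formed) = 3902 kJ
  ΔH_II = 3664 − 3902 = −238 kJ
ΔH_I − ΔH_II = +53 kJ, so reaction II has the more negative ΔH; |ΔH_I − ΔH_II| = 53 kJ.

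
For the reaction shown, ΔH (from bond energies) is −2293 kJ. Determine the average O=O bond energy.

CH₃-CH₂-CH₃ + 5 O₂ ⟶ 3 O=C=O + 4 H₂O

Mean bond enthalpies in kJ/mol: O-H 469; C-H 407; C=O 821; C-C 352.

D(O=O) ≈ 485 kJ/mol

Let D be the O=O bond energy.
Σ(broken) = 2×352 + 8×407 + 5×D = 3960 + 5D
Σ(formed) = 6×821 + 8×469 = 8678
ΔH = Σ(broken) − Σ(formed) = (3960 + 5D) − (8678) = −4718 + 5D
Setting this equal to −2293 kJ gives 5D = 2425, so D = 485 kJ/mol.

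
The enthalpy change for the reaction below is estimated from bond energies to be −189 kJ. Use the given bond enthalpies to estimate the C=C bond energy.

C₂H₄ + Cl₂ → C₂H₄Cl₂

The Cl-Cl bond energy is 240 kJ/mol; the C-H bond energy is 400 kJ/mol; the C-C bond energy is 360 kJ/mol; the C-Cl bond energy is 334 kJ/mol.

D(C=C) ≈ 599 kJ/mol

Let D be the C=C bond energy.
Σ(broken) = 4×400 + 1×D + 1×240 = 1840 + D
Σ(formed) = 1×360 + 2×334 + 4×400 = 2628
ΔH = Σ(broken) − Σ(formed) = (1840 + D) − (2628) = −788 + D
Setting this equal to −189 kJ gives D = 599 kJ/mol.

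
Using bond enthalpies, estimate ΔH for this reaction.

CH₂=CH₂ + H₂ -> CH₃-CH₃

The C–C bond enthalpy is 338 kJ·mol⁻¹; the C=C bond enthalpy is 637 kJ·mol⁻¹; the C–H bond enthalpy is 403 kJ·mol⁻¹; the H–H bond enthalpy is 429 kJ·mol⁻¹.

Bonds broken (reactants):
  C–H: 4 × 403 = 1612
  C=C: 1 × 637 = 637
  H–H: 1 × 429 = 429
  Σ(broken) = 2678 kJ
Bonds formed (products):
  C–C: 1 × 338 = 338
  C–H: 6 × 403 = 2418
  Σ(formed) = 2756 kJ
ΔH = Σ(broken) − Σ(formed) = 2678 − 2756 = −78 kJ

ΔH ≈ −78 kJ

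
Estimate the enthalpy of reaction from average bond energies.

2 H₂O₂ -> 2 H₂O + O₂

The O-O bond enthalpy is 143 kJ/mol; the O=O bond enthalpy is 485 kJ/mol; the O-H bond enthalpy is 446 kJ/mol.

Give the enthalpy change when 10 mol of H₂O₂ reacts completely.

ΔH = −995 kJ

Bonds broken (reactants):
  O-H: 4 × 446 = 1784
  O-O: 2 × 143 = 286
  Σ(broken) = 2070 kJ
Bonds formed (products):
  O-H: 4 × 446 = 1784
  O=O: 1 × 485 = 485
  Σ(formed) = 2269 kJ
ΔH = Σ(broken) − Σ(formed) = 2070 − 2269 = −199 kJ
For 5× the reaction as written: 5 × (−199) = −995 kJ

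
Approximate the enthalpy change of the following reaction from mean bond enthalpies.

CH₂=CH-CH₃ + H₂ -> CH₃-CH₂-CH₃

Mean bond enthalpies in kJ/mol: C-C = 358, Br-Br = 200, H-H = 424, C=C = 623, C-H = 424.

Bonds broken (reactants):
  C-C: 1 × 358 = 358
  C-H: 6 × 424 = 2544
  C=C: 1 × 623 = 623
  H-H: 1 × 424 = 424
  Σ(broken) = 3949 kJ
Bonds formed (products):
  C-C: 2 × 358 = 716
  C-H: 8 × 424 = 3392
  Σ(formed) = 4108 kJ
ΔH = Σ(broken) − Σ(formed) = 3949 − 4108 = −159 kJ

ΔH ≈ −159 kJ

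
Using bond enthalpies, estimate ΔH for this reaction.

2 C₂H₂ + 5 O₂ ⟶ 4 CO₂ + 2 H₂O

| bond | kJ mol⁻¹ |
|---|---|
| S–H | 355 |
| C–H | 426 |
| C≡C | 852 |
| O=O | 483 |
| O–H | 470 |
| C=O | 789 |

ΔH ≈ −2369 kJ

Bonds broken (reactants):
  C≡C: 2 × 852 = 1704
  C–H: 4 × 426 = 1704
  O=O: 5 × 483 = 2415
  Σ(broken) = 5823 kJ
Bonds formed (products):
  C=O: 8 × 789 = 6312
  O–H: 4 × 470 = 1880
  Σ(formed) = 8192 kJ
ΔH = Σ(broken) − Σ(formed) = 5823 − 8192 = −2369 kJ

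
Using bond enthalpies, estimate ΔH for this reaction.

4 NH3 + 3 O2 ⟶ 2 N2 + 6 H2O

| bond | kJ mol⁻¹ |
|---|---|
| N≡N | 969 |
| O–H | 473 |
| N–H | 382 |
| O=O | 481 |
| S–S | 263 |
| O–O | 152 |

Bonds broken (reactants):
  N–H: 12 × 382 = 4584
  O=O: 3 × 481 = 1443
  Σ(broken) = 6027 kJ
Bonds formed (products):
  N≡N: 2 × 969 = 1938
  O–H: 12 × 473 = 5676
  Σ(formed) = 7614 kJ
ΔH = Σ(broken) − Σ(formed) = 6027 − 7614 = −1587 kJ

ΔH ≈ −1587 kJ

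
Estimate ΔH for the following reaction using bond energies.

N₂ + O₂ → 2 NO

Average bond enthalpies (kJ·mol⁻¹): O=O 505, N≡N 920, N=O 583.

ΔH ≈ +259 kJ

Bonds broken (reactants):
  N≡N: 1 × 920 = 920
  O=O: 1 × 505 = 505
  Σ(broken) = 1425 kJ
Bonds formed (products):
  N=O: 2 × 583 = 1166
  Σ(formed) = 1166 kJ
ΔH = Σ(broken) − Σ(formed) = 1425 − 1166 = +259 kJ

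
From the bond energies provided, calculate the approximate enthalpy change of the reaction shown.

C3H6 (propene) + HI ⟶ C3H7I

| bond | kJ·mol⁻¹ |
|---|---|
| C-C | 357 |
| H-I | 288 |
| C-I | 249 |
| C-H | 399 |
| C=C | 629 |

ΔH ≈ −88 kJ

Bonds broken (reactants):
  C-C: 1 × 357 = 357
  C-H: 6 × 399 = 2394
  C=C: 1 × 629 = 629
  H-I: 1 × 288 = 288
  Σ(broken) = 3668 kJ
Bonds formed (products):
  C-C: 2 × 357 = 714
  C-H: 7 × 399 = 2793
  C-I: 1 × 249 = 249
  Σ(formed) = 3756 kJ
ΔH = Σ(broken) − Σ(formed) = 3668 − 3756 = −88 kJ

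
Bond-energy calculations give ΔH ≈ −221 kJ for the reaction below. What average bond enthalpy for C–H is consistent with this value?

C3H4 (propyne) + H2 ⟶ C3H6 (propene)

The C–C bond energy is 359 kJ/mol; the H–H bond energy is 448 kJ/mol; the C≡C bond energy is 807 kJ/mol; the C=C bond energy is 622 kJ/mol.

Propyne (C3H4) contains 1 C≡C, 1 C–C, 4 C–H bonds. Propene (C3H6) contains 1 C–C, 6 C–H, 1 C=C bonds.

D(C–H) ≈ 427 kJ/mol

Let D be the C–H bond energy.
Σ(broken) = 1×807 + 1×359 + 4×D + 1×448 = 1614 + 4D
Σ(formed) = 1×359 + 6×D + 1×622 = 981 + 6D
ΔH = Σ(broken) − Σ(formed) = (1614 + 4D) − (981 + 6D) = +633 − 2D
Setting this equal to −221 kJ gives 2D = 854, so D = 427 kJ/mol.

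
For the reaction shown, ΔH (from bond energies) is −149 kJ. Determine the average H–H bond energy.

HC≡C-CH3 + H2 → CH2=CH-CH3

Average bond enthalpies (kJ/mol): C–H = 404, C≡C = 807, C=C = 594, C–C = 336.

D(H–H) ≈ 446 kJ/mol

Let D be the H–H bond energy.
Σ(broken) = 1×807 + 1×336 + 4×404 + 1×D = 2759 + D
Σ(formed) = 1×336 + 6×404 + 1×594 = 3354
ΔH = Σ(broken) − Σ(formed) = (2759 + D) − (3354) = −595 + D
Setting this equal to −149 kJ gives D = 446 kJ/mol.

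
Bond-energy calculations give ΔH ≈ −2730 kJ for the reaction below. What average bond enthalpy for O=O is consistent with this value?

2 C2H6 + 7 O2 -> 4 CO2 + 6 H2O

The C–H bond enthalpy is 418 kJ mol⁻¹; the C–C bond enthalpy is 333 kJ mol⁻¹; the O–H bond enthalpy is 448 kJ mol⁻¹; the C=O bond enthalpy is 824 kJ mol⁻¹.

Let D be the O=O bond energy.
Σ(broken) = 2×333 + 12×418 + 7×D = 5682 + 7D
Σ(formed) = 8×824 + 12×448 = 11968
ΔH = Σ(broken) − Σ(formed) = (5682 + 7D) − (11968) = −6286 + 7D
Setting this equal to −2730 kJ gives 7D = 3556, so D = 508 kJ/mol.

D(O=O) ≈ 508 kJ/mol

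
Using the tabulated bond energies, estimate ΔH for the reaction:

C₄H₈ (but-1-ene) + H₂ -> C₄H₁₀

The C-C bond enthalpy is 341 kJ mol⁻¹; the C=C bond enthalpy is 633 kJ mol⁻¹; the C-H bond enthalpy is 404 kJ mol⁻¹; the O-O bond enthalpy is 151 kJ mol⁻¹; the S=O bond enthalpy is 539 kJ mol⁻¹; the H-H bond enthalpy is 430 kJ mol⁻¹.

ΔH ≈ −86 kJ

Bonds broken (reactants):
  C-C: 2 × 341 = 682
  C-H: 8 × 404 = 3232
  C=C: 1 × 633 = 633
  H-H: 1 × 430 = 430
  Σ(broken) = 4977 kJ
Bonds formed (products):
  C-C: 3 × 341 = 1023
  C-H: 10 × 404 = 4040
  Σ(formed) = 5063 kJ
ΔH = Σ(broken) − Σ(formed) = 4977 − 5063 = −86 kJ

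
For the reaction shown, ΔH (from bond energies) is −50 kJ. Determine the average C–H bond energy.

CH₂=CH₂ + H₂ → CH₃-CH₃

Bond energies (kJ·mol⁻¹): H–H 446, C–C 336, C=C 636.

Let D be the C–H bond energy.
Σ(broken) = 4×D + 1×636 + 1×446 = 1082 + 4D
Σ(formed) = 1×336 + 6×D = 336 + 6D
ΔH = Σ(broken) − Σ(formed) = (1082 + 4D) − (336 + 6D) = +746 − 2D
Setting this equal to −50 kJ gives 2D = 796, so D = 398 kJ/mol.

D(C–H) ≈ 398 kJ/mol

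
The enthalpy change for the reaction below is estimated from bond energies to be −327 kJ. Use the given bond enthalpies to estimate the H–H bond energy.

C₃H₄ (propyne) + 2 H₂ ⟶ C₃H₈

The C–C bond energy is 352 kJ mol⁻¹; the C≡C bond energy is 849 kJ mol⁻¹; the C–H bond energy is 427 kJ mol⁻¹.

D(H–H) ≈ 442 kJ/mol

Let D be the H–H bond energy.
Σ(broken) = 1×849 + 1×352 + 4×427 + 2×D = 2909 + 2D
Σ(formed) = 2×352 + 8×427 = 4120
ΔH = Σ(broken) − Σ(formed) = (2909 + 2D) − (4120) = −1211 + 2D
Setting this equal to −327 kJ gives 2D = 884, so D = 442 kJ/mol.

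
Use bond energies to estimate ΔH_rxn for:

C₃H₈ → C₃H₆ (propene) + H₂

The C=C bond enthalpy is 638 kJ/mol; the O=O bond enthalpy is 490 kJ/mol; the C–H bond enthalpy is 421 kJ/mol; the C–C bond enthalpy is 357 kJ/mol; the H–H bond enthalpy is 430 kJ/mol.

Bonds broken (reactants):
  C–C: 2 × 357 = 714
  C–H: 8 × 421 = 3368
  Σ(broken) = 4082 kJ
Bonds formed (products):
  C–C: 1 × 357 = 357
  C–H: 6 × 421 = 2526
  C=C: 1 × 638 = 638
  H–H: 1 × 430 = 430
  Σ(formed) = 3951 kJ
ΔH = Σ(broken) − Σ(formed) = 4082 − 3951 = +131 kJ

ΔH ≈ +131 kJ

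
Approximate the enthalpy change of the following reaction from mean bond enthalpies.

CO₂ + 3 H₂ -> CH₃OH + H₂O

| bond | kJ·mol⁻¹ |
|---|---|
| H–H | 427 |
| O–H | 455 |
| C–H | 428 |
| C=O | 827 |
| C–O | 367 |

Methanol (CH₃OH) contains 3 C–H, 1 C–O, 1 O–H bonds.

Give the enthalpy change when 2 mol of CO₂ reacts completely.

Bonds broken (reactants):
  C=O: 2 × 827 = 1654
  H–H: 3 × 427 = 1281
  Σ(broken) = 2935 kJ
Bonds formed (products):
  C–H: 3 × 428 = 1284
  C–O: 1 × 367 = 367
  O–H: 3 × 455 = 1365
  Σ(formed) = 3016 kJ
ΔH = Σ(broken) − Σ(formed) = 2935 − 3016 = −81 kJ
For 2× the reaction as written: 2 × (−81) = −162 kJ

ΔH = −162 kJ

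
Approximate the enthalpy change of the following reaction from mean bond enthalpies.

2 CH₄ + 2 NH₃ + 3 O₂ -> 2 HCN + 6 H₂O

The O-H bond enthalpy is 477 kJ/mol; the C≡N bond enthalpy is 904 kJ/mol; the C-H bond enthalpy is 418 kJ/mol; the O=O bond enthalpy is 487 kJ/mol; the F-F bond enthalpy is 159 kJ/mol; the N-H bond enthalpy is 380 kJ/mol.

ΔH ≈ −1283 kJ

Bonds broken (reactants):
  C-H: 8 × 418 = 3344
  N-H: 6 × 380 = 2280
  O=O: 3 × 487 = 1461
  Σ(broken) = 7085 kJ
Bonds formed (products):
  C≡N: 2 × 904 = 1808
  C-H: 2 × 418 = 836
  O-H: 12 × 477 = 5724
  Σ(formed) = 8368 kJ
ΔH = Σ(broken) − Σ(formed) = 7085 − 8368 = −1283 kJ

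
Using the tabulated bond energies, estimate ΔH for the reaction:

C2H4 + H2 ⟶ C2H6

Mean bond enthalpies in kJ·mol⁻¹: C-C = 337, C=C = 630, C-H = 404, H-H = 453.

Bonds broken (reactants):
  C-H: 4 × 404 = 1616
  C=C: 1 × 630 = 630
  H-H: 1 × 453 = 453
  Σ(broken) = 2699 kJ
Bonds formed (products):
  C-C: 1 × 337 = 337
  C-H: 6 × 404 = 2424
  Σ(formed) = 2761 kJ
ΔH = Σ(broken) − Σ(formed) = 2699 − 2761 = −62 kJ

ΔH ≈ −62 kJ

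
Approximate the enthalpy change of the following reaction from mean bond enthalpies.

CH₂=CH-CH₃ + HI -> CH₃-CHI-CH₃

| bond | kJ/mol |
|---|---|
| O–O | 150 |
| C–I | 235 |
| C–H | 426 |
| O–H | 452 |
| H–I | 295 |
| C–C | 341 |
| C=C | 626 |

ΔH ≈ −81 kJ

Bonds broken (reactants):
  C–C: 1 × 341 = 341
  C–H: 6 × 426 = 2556
  C=C: 1 × 626 = 626
  H–I: 1 × 295 = 295
  Σ(broken) = 3818 kJ
Bonds formed (products):
  C–C: 2 × 341 = 682
  C–H: 7 × 426 = 2982
  C–I: 1 × 235 = 235
  Σ(formed) = 3899 kJ
ΔH = Σ(broken) − Σ(formed) = 3818 − 3899 = −81 kJ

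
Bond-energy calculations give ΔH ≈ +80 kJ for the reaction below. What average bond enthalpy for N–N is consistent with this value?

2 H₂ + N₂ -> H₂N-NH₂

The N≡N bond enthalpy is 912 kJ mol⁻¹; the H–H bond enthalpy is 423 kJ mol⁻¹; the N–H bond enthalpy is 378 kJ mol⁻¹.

D(N–N) ≈ 166 kJ/mol

Let D be the N–N bond energy.
Σ(broken) = 2×423 + 1×912 = 1758
Σ(formed) = 4×378 + 1×D = 1512 + D
ΔH = Σ(broken) − Σ(formed) = (1758) − (1512 + D) = +246 − D
Setting this equal to +80 kJ gives D = 166 kJ/mol.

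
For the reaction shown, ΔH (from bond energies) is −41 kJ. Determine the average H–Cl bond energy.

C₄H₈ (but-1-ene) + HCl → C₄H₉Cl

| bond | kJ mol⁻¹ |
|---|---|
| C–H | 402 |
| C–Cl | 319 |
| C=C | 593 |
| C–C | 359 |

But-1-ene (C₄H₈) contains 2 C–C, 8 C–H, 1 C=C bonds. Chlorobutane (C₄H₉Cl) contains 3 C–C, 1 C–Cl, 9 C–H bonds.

Let D be the H–Cl bond energy.
Σ(broken) = 2×359 + 8×402 + 1×593 + 1×D = 4527 + D
Σ(formed) = 3×359 + 1×319 + 9×402 = 5014
ΔH = Σ(broken) − Σ(formed) = (4527 + D) − (5014) = −487 + D
Setting this equal to −41 kJ gives D = 446 kJ/mol.

D(H–Cl) ≈ 446 kJ/mol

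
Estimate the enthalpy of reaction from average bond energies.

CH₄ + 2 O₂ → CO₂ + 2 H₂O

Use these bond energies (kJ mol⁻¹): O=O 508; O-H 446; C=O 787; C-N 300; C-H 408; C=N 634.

ΔH ≈ −710 kJ

Bonds broken (reactants):
  C-H: 4 × 408 = 1632
  O=O: 2 × 508 = 1016
  Σ(broken) = 2648 kJ
Bonds formed (products):
  C=O: 2 × 787 = 1574
  O-H: 4 × 446 = 1784
  Σ(formed) = 3358 kJ
ΔH = Σ(broken) − Σ(formed) = 2648 − 3358 = −710 kJ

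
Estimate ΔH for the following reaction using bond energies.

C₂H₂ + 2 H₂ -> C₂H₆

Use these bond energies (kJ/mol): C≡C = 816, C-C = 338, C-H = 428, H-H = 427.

ΔH ≈ −380 kJ

Bonds broken (reactants):
  C≡C: 1 × 816 = 816
  C-H: 2 × 428 = 856
  H-H: 2 × 427 = 854
  Σ(broken) = 2526 kJ
Bonds formed (products):
  C-C: 1 × 338 = 338
  C-H: 6 × 428 = 2568
  Σ(formed) = 2906 kJ
ΔH = Σ(broken) − Σ(formed) = 2526 − 2906 = −380 kJ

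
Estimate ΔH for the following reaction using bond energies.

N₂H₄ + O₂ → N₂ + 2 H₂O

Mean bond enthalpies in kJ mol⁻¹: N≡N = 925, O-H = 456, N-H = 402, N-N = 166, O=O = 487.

ΔH ≈ −488 kJ

Bonds broken (reactants):
  N-H: 4 × 402 = 1608
  N-N: 1 × 166 = 166
  O=O: 1 × 487 = 487
  Σ(broken) = 2261 kJ
Bonds formed (products):
  N≡N: 1 × 925 = 925
  O-H: 4 × 456 = 1824
  Σ(formed) = 2749 kJ
ΔH = Σ(broken) − Σ(formed) = 2261 − 2749 = −488 kJ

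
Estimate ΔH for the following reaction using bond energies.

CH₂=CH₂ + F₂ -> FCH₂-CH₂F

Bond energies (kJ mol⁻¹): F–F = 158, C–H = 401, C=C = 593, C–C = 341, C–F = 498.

ΔH ≈ −586 kJ

Bonds broken (reactants):
  C–H: 4 × 401 = 1604
  C=C: 1 × 593 = 593
  F–F: 1 × 158 = 158
  Σ(broken) = 2355 kJ
Bonds formed (products):
  C–C: 1 × 341 = 341
  C–F: 2 × 498 = 996
  C–H: 4 × 401 = 1604
  Σ(formed) = 2941 kJ
ΔH = Σ(broken) − Σ(formed) = 2355 − 2941 = −586 kJ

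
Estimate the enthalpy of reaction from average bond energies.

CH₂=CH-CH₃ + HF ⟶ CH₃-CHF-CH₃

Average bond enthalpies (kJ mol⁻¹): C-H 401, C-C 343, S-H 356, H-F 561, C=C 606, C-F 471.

Bonds broken (reactants):
  C-C: 1 × 343 = 343
  C-H: 6 × 401 = 2406
  C=C: 1 × 606 = 606
  H-F: 1 × 561 = 561
  Σ(broken) = 3916 kJ
Bonds formed (products):
  C-C: 2 × 343 = 686
  C-F: 1 × 471 = 471
  C-H: 7 × 401 = 2807
  Σ(formed) = 3964 kJ
ΔH = Σ(broken) − Σ(formed) = 3916 − 3964 = −48 kJ

ΔH ≈ −48 kJ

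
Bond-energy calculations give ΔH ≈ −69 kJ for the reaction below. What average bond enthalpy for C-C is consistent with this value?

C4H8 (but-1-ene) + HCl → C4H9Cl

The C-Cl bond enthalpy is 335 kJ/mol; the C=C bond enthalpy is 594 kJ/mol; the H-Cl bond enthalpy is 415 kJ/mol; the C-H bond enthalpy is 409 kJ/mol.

D(C-C) ≈ 334 kJ/mol

Let D be the C-C bond energy.
Σ(broken) = 2×D + 8×409 + 1×594 + 1×415 = 4281 + 2D
Σ(formed) = 3×D + 1×335 + 9×409 = 4016 + 3D
ΔH = Σ(broken) − Σ(formed) = (4281 + 2D) − (4016 + 3D) = +265 − D
Setting this equal to −69 kJ gives D = 334 kJ/mol.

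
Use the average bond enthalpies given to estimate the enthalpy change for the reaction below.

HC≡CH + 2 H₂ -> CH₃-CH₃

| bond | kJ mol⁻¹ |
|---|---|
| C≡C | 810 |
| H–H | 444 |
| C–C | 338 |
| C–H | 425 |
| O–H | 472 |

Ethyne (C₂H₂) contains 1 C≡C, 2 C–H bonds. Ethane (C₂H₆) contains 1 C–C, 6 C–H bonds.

ΔH ≈ −340 kJ

Bonds broken (reactants):
  C≡C: 1 × 810 = 810
  C–H: 2 × 425 = 850
  H–H: 2 × 444 = 888
  Σ(broken) = 2548 kJ
Bonds formed (products):
  C–C: 1 × 338 = 338
  C–H: 6 × 425 = 2550
  Σ(formed) = 2888 kJ
ΔH = Σ(broken) − Σ(formed) = 2548 − 2888 = −340 kJ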